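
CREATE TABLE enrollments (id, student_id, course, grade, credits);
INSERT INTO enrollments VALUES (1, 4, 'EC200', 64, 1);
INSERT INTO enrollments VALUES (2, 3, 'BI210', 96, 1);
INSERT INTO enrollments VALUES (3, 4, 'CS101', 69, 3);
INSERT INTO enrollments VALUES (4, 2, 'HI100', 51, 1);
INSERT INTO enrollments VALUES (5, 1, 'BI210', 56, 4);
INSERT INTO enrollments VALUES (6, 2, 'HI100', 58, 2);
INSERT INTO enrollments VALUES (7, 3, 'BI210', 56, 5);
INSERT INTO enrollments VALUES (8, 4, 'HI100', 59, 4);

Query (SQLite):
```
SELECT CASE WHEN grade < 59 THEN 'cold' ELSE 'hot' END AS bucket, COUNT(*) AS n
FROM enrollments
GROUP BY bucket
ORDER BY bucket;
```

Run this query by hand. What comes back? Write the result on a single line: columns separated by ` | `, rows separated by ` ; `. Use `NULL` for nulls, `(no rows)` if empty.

Bucket rows by grade < 59 → 'cold' else 'hot'; count each bucket.

cold | 4 ; hot | 4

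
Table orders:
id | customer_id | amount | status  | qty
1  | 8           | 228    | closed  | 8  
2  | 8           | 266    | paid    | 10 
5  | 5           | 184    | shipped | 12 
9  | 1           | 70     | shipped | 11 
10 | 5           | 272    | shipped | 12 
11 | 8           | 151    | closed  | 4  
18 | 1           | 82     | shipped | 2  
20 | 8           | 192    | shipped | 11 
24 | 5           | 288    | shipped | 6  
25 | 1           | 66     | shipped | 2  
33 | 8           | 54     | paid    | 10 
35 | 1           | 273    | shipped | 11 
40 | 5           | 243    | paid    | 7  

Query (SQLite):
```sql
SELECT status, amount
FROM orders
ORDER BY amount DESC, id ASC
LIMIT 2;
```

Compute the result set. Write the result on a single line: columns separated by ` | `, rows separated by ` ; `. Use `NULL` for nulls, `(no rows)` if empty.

shipped | 288 ; shipped | 273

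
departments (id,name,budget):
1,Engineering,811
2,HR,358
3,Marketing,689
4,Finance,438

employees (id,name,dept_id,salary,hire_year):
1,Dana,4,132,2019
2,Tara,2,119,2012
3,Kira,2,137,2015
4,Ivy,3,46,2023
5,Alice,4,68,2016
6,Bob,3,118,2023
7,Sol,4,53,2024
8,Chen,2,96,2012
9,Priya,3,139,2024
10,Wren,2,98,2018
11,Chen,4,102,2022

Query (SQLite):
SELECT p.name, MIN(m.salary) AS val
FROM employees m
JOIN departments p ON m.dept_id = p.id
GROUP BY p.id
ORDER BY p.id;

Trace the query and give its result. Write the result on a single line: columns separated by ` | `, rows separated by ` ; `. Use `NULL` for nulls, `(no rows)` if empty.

HR | 96 ; Marketing | 46 ; Finance | 53

Join each employees row to its departments via dept_id.
Group joined rows by departments.id; compute MIN(m.salary) per group.
  2: ids {2, 3, 8, 10} → MIN(m.salary)=96
  3: ids {4, 6, 9} → MIN(m.salary)=46
  4: ids {1, 5, 7, 11} → MIN(m.salary)=53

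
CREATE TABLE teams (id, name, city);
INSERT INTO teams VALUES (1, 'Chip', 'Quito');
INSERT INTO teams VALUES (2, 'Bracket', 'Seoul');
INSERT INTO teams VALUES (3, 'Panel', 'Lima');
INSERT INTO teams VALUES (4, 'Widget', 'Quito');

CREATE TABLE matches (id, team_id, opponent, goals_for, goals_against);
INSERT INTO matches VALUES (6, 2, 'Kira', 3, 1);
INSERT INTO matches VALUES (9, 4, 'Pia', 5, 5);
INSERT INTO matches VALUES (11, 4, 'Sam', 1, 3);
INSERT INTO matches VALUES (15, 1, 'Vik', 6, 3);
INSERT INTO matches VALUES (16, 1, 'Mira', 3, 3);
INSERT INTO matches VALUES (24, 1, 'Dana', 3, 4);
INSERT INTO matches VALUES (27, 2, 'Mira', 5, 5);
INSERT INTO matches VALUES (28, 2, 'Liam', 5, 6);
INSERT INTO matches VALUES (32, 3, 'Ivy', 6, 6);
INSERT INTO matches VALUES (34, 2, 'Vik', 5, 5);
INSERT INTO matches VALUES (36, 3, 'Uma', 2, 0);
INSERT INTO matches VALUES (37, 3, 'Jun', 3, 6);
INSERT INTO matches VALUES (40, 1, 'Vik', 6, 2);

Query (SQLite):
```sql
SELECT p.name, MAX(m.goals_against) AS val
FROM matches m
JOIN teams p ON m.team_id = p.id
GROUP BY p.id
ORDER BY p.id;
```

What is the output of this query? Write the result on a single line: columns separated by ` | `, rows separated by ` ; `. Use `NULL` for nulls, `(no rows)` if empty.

Chip | 4 ; Bracket | 6 ; Panel | 6 ; Widget | 5

Join each matches row to its teams via team_id.
Group joined rows by teams.id; compute MAX(m.goals_against) per group.
  1: ids {15, 16, 24, 40} → MAX(m.goals_against)=4
  2: ids {6, 27, 28, 34} → MAX(m.goals_against)=6
  3: ids {32, 36, 37} → MAX(m.goals_against)=6
  4: ids {9, 11} → MAX(m.goals_against)=5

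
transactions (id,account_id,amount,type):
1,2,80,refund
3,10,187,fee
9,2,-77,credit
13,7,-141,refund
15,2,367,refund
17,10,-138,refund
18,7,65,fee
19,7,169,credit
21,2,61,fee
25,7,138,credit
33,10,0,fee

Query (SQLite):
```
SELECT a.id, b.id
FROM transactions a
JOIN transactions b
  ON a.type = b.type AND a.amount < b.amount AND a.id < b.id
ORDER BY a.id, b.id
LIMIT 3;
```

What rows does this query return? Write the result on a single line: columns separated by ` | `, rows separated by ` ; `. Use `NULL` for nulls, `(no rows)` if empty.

1 | 15 ; 9 | 19 ; 9 | 25

Pairs (a,b) with same type, a.amount < b.amount, a.id < b.id.
type groups: credit:{9,19,25} fee:{3,18,21,33} refund:{1,13,15,17}
Ordered by (a.id, b.id); first 3.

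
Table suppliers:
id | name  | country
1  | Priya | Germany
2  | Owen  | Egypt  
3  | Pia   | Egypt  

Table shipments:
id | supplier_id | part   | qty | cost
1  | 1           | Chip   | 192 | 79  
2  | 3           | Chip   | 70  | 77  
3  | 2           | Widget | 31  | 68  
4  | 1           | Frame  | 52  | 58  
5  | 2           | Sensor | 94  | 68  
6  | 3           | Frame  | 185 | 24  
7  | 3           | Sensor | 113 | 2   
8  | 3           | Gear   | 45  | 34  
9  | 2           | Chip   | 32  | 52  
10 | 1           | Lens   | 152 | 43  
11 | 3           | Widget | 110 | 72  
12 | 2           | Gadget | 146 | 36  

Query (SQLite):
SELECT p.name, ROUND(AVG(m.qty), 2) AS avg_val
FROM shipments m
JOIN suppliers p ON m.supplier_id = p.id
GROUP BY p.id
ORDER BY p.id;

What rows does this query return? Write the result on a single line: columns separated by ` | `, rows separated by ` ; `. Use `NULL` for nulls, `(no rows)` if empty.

Priya | 132 ; Owen | 75.75 ; Pia | 104.6

Join each shipments row to its suppliers via supplier_id.
Group joined rows by suppliers.id; compute ROUND(AVG(m.qty), 2) per group.
  1: ids {1, 4, 10} → ROUND(AVG(m.qty), 2)=132
  2: ids {3, 5, 9, 12} → ROUND(AVG(m.qty), 2)=75.75
  3: ids {2, 6, 7, 8, 11} → ROUND(AVG(m.qty), 2)=104.6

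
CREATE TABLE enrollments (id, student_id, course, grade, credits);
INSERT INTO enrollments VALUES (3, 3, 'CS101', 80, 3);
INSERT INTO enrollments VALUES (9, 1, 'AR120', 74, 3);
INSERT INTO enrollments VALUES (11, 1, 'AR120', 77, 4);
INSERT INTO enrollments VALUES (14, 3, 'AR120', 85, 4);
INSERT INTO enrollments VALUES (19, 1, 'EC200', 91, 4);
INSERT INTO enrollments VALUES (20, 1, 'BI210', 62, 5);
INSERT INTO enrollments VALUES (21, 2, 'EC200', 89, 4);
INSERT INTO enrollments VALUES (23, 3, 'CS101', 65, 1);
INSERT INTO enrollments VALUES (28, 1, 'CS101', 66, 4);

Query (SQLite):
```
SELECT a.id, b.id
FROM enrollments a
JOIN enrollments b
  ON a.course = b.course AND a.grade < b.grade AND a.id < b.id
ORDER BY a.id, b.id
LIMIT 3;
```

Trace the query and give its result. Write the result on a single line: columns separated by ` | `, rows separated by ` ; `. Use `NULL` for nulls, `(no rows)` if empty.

Pairs (a,b) with same course, a.grade < b.grade, a.id < b.id.
course groups: AR120:{9,11,14} BI210:{20} CS101:{3,23,28} EC200:{19,21}
Ordered by (a.id, b.id); first 3.

9 | 11 ; 9 | 14 ; 11 | 14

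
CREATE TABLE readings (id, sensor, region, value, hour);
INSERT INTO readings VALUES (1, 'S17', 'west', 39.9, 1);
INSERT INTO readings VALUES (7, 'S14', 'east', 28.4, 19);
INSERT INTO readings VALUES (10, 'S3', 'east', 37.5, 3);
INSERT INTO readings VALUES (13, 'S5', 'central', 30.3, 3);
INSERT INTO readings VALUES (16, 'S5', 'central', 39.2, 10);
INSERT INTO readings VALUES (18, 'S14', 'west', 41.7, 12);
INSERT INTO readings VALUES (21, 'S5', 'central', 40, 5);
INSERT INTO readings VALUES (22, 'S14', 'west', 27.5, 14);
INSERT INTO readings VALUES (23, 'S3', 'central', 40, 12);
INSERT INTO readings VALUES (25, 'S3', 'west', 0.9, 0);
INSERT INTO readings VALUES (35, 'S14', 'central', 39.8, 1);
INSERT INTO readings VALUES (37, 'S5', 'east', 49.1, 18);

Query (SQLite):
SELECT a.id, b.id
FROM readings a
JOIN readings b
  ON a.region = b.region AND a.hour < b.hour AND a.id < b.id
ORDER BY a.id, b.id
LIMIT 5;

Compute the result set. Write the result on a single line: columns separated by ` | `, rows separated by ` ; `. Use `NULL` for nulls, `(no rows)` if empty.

1 | 18 ; 1 | 22 ; 10 | 37 ; 13 | 16 ; 13 | 21

Pairs (a,b) with same region, a.hour < b.hour, a.id < b.id.
region groups: central:{13,16,21,23,35} east:{7,10,37} west:{1,18,22,25}
Ordered by (a.id, b.id); first 5.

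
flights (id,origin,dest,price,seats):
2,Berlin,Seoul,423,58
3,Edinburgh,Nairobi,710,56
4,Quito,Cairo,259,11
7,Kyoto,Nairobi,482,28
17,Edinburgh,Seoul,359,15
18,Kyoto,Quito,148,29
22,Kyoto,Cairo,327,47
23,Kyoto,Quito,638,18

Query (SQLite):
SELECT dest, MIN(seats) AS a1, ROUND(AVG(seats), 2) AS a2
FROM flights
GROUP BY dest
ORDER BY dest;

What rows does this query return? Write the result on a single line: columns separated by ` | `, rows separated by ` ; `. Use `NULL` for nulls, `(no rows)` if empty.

Cairo | 11 | 29 ; Nairobi | 28 | 42 ; Quito | 18 | 23.5 ; Seoul | 15 | 36.5

Group flights by dest.
Per group compute: MIN(seats), ROUND(AVG(seats), 2).
  Cairo: ids {4, 22} → MIN(seats)=11, ROUND(AVG(seats), 2)=29
  Nairobi: ids {3, 7} → MIN(seats)=28, ROUND(AVG(seats), 2)=42
  Quito: ids {18, 23} → MIN(seats)=18, ROUND(AVG(seats), 2)=23.5
  Seoul: ids {2, 17} → MIN(seats)=15, ROUND(AVG(seats), 2)=36.5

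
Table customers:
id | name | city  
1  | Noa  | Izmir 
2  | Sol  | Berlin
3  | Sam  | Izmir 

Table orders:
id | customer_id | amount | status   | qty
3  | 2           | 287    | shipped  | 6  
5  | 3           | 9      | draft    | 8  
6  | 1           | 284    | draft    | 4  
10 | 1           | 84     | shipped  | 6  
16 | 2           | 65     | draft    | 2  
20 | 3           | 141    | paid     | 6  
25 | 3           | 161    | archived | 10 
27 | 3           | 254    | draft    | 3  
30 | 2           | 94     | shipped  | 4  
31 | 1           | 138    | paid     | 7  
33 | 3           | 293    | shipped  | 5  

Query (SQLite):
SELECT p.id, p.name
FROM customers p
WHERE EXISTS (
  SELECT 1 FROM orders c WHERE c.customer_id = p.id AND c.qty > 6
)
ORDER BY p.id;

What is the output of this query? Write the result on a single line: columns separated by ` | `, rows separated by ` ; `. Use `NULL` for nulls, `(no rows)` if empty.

1 | Noa ; 3 | Sam

For each customers row, check whether any orders with matching customer_id has qty > 6.
Keep rows where that is true.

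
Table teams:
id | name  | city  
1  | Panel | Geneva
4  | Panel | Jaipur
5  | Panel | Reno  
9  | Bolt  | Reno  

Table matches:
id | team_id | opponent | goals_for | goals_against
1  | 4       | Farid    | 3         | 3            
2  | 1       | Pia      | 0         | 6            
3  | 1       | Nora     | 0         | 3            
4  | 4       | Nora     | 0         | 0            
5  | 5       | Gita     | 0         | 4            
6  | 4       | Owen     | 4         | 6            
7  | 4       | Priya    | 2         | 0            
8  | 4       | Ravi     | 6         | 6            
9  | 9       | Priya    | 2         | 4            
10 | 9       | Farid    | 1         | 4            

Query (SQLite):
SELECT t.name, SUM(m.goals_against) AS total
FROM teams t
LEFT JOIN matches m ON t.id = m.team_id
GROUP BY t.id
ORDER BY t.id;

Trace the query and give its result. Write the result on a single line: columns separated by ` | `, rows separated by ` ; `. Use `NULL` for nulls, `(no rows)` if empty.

LEFT JOIN keeps every teams row; unmatched ones get NULL for matches columns.
Group by teams.id and compute SUM(m.goals_against). SUM over an all-NULL group is NULL.
  1: ids {2, 3} → SUM(m.goals_against)=9
  4: ids {1, 4, 6, 7, 8} → SUM(m.goals_against)=15
  5: ids {5} → SUM(m.goals_against)=4
  9: ids {9, 10} → SUM(m.goals_against)=8

Panel | 9 ; Panel | 15 ; Panel | 4 ; Bolt | 8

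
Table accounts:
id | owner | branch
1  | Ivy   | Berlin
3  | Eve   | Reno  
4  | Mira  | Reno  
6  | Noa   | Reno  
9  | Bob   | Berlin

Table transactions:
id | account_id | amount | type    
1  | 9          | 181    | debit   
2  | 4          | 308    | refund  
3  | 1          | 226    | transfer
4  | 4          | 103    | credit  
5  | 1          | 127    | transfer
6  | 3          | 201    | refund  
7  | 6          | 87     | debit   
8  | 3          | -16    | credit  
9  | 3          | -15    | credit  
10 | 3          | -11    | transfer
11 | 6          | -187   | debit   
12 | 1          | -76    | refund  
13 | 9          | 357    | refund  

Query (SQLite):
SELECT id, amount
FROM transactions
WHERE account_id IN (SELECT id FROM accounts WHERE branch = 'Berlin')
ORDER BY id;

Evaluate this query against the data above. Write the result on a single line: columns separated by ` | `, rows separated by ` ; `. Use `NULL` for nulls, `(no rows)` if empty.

Inner query: accounts.id where branch = 'Berlin'.
Outer: keep transactions rows whose account_id is in that set.
Inner query → {1, 9}

1 | 181 ; 3 | 226 ; 5 | 127 ; 12 | -76 ; 13 | 357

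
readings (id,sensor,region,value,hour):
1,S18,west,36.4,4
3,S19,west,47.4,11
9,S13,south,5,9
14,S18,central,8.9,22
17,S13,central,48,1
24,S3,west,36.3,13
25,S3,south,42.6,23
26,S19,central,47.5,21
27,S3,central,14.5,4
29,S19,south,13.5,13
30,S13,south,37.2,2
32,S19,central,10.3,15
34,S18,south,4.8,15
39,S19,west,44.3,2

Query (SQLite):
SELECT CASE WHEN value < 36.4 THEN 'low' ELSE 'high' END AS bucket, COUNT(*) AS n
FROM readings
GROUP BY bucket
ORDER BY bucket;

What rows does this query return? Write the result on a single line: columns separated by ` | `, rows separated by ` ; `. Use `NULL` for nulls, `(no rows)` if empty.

high | 7 ; low | 7

Bucket rows by value < 36.4 → 'low' else 'high'; count each bucket.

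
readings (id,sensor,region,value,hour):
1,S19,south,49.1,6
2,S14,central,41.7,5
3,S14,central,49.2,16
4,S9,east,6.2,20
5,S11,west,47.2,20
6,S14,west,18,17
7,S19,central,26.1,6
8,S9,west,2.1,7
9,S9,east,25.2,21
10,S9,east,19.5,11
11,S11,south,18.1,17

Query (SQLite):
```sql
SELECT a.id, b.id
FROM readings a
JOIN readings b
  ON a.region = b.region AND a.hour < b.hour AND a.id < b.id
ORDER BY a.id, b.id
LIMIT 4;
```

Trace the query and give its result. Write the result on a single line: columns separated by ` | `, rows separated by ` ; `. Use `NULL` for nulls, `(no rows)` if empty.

Pairs (a,b) with same region, a.hour < b.hour, a.id < b.id.
region groups: central:{2,3,7} east:{4,9,10} south:{1,11} west:{5,6,8}
Ordered by (a.id, b.id); first 4.

1 | 11 ; 2 | 3 ; 2 | 7 ; 4 | 9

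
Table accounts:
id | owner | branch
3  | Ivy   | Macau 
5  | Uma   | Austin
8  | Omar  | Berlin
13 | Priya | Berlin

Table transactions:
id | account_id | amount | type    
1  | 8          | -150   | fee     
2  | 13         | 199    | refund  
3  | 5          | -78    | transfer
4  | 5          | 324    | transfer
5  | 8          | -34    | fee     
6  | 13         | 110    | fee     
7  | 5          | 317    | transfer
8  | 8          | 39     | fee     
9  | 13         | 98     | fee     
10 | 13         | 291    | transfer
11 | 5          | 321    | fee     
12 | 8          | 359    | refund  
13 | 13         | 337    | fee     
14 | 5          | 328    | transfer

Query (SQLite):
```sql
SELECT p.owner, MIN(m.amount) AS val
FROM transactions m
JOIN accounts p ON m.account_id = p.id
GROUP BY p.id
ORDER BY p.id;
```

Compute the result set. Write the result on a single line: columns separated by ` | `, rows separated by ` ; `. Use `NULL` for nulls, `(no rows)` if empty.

Uma | -78 ; Omar | -150 ; Priya | 98

Join each transactions row to its accounts via account_id.
Group joined rows by accounts.id; compute MIN(m.amount) per group.
  5: ids {3, 4, 7, 11, 14} → MIN(m.amount)=-78
  8: ids {1, 5, 8, 12} → MIN(m.amount)=-150
  13: ids {2, 6, 9, 10, 13} → MIN(m.amount)=98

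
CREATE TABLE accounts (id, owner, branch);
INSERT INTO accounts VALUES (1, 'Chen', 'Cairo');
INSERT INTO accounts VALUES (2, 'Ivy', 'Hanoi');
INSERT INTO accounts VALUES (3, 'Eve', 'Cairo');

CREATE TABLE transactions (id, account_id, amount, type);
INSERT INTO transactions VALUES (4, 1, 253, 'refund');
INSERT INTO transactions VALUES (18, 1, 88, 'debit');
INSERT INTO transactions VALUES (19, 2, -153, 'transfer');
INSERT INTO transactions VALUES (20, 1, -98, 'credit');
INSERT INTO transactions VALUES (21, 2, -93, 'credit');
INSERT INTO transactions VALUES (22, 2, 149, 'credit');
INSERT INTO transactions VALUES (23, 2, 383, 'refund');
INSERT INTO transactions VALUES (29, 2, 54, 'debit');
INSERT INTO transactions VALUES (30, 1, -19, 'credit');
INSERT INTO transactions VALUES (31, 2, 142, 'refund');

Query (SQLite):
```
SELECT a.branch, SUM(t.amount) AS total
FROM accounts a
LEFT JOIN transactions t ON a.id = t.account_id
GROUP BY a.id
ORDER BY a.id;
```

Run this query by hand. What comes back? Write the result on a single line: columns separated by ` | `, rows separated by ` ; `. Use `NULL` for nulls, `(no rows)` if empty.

Cairo | 224 ; Hanoi | 482 ; Cairo | NULL

LEFT JOIN keeps every accounts row; unmatched ones get NULL for transactions columns.
Group by accounts.id and compute SUM(t.amount). SUM over an all-NULL group is NULL.
  1: ids {4, 18, 20, 30} → SUM(t.amount)=224
  2: ids {19, 21, 22, 23, 29, 31} → SUM(t.amount)=482
  3: ids {—} → SUM(t.amount)=NULL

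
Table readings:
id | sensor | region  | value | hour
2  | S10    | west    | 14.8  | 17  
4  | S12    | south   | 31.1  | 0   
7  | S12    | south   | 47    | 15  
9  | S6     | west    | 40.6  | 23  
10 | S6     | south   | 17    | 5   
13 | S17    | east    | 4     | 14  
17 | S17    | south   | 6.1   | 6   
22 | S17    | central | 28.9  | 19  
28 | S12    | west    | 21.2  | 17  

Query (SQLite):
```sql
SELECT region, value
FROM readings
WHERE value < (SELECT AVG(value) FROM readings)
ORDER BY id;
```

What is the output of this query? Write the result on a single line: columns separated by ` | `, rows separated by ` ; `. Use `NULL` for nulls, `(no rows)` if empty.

west | 14.8 ; south | 17 ; east | 4 ; south | 6.1 ; west | 21.2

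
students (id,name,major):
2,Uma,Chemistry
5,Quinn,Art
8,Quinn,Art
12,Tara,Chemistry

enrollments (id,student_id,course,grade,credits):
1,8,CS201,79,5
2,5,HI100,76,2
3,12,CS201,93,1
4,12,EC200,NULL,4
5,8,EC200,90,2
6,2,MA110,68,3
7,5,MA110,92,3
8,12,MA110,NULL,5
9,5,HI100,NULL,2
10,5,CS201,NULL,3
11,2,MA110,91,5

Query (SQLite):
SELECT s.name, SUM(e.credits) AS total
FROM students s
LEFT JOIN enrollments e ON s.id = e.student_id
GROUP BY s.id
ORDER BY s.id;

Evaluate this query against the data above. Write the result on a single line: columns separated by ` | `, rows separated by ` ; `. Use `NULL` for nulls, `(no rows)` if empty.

LEFT JOIN keeps every students row; unmatched ones get NULL for enrollments columns.
Group by students.id and compute SUM(e.credits). SUM over an all-NULL group is NULL.
  2: ids {6, 11} → SUM(e.credits)=8
  5: ids {2, 7, 9, 10} → SUM(e.credits)=10
  8: ids {1, 5} → SUM(e.credits)=7
  12: ids {3, 4, 8} → SUM(e.credits)=10

Uma | 8 ; Quinn | 10 ; Quinn | 7 ; Tara | 10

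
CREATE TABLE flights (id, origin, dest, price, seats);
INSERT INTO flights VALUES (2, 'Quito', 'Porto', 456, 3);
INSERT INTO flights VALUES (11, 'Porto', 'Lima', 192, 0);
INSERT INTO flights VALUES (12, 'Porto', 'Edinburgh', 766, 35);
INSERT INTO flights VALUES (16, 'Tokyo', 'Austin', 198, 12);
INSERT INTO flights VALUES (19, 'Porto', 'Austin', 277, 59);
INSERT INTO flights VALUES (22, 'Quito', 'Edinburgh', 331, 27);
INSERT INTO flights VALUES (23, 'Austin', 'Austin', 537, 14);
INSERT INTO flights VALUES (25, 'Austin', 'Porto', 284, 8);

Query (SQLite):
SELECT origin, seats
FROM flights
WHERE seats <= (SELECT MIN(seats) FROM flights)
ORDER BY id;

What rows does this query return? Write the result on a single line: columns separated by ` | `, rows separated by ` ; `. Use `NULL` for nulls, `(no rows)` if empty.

Scalar subquery: MIN(seats) over all flights rows = 0.
Keep rows where seats <= that value.

Porto | 0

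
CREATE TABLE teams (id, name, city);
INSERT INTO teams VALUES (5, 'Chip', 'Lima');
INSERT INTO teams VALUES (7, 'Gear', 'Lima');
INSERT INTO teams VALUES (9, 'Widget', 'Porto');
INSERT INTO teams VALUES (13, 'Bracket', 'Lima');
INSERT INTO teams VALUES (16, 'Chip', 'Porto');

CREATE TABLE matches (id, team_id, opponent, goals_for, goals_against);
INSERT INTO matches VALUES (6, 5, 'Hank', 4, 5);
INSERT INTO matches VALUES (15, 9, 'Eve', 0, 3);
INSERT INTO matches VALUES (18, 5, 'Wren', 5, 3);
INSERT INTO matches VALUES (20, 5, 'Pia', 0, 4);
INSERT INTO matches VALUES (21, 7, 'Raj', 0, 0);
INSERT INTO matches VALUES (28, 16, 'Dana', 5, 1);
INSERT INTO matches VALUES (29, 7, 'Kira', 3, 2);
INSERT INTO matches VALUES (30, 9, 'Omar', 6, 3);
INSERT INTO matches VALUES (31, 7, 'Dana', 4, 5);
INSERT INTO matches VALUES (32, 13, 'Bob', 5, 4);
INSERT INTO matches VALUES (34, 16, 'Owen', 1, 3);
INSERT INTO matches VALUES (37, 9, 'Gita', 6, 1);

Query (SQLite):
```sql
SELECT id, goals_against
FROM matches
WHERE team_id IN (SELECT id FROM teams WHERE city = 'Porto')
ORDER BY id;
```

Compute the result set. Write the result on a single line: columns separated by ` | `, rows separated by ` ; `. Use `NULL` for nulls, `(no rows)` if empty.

Inner query: teams.id where city = 'Porto'.
Outer: keep matches rows whose team_id is in that set.
Inner query → {9, 16}

15 | 3 ; 28 | 1 ; 30 | 3 ; 34 | 3 ; 37 | 1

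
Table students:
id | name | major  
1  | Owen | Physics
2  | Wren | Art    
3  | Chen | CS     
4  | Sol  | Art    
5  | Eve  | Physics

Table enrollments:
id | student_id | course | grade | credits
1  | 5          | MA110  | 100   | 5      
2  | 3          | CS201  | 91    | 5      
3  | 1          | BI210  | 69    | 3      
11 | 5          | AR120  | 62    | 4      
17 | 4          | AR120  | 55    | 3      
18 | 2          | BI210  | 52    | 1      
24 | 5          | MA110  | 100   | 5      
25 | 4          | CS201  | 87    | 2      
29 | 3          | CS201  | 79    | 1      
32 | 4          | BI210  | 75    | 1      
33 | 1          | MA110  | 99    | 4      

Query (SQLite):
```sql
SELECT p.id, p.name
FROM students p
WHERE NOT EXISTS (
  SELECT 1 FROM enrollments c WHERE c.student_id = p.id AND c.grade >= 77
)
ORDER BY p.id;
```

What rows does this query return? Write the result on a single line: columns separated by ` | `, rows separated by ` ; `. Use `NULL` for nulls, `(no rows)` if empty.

For each students row, check whether any enrollments with matching student_id has grade >= 77.
Keep rows where that is false.

2 | Wren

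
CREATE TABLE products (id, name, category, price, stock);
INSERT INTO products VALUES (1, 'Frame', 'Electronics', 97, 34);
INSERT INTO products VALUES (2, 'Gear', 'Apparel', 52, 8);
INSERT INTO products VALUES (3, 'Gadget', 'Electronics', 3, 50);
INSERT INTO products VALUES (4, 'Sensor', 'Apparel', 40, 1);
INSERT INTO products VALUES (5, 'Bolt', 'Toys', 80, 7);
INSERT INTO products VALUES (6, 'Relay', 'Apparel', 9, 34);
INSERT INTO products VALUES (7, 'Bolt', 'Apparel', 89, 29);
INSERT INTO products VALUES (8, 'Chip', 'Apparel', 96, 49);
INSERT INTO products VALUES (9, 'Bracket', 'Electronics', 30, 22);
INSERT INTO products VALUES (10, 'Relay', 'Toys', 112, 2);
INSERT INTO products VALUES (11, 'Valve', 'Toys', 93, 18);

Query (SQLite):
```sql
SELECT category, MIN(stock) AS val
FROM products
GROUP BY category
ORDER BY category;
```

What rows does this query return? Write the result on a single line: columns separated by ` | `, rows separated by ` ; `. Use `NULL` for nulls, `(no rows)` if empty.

Apparel | 1 ; Electronics | 22 ; Toys | 2

Partition products by category; compute MIN(stock) within each group.
  Apparel: ids {2, 4, 6, 7, 8} → MIN(stock)=1
  Electronics: ids {1, 3, 9} → MIN(stock)=22
  Toys: ids {5, 10, 11} → MIN(stock)=2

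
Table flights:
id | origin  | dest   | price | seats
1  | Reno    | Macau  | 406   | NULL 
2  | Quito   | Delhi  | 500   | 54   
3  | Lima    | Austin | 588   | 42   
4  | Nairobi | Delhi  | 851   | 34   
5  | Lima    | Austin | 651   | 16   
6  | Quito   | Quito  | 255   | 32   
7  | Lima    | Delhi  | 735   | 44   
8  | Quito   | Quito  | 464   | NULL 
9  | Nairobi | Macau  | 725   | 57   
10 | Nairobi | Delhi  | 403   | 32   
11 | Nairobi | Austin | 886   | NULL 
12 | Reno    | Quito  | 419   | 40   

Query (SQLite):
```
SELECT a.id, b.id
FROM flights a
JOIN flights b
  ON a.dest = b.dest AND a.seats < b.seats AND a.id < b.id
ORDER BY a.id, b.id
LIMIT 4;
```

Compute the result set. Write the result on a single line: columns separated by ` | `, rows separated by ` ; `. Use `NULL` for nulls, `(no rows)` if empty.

Pairs (a,b) with same dest, a.seats < b.seats, a.id < b.id.
dest groups: Austin:{3,5,11} Delhi:{2,4,7,10} Macau:{1,9} Quito:{6,8,12}
Ordered by (a.id, b.id); first 4.

4 | 7 ; 6 | 12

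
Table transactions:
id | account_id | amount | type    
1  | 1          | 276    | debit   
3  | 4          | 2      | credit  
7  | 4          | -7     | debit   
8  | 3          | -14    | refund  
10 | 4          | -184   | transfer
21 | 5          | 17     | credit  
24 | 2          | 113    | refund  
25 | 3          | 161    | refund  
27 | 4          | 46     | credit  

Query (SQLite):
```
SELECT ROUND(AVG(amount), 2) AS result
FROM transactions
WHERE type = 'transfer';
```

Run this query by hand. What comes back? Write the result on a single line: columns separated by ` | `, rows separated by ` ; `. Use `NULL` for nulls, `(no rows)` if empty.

Rows where type='transfer' → amount values: [-184].
AVG = -184 / 1 (rounded to 2 dp).

-184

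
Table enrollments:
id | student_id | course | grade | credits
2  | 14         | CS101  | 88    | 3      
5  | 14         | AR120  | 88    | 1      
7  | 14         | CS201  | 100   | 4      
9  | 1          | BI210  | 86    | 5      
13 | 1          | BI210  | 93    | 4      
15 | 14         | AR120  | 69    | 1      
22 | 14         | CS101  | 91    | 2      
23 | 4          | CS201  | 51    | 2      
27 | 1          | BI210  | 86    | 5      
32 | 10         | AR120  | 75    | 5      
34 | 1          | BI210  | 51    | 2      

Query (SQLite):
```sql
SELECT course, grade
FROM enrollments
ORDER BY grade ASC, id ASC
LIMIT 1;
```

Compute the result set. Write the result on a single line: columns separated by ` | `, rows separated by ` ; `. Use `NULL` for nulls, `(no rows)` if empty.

Sort by grade asc, tiebreak id asc: (51, id=23), (51, id=34), (69, id=15), (75, id=32) …. Take first 1.

CS201 | 51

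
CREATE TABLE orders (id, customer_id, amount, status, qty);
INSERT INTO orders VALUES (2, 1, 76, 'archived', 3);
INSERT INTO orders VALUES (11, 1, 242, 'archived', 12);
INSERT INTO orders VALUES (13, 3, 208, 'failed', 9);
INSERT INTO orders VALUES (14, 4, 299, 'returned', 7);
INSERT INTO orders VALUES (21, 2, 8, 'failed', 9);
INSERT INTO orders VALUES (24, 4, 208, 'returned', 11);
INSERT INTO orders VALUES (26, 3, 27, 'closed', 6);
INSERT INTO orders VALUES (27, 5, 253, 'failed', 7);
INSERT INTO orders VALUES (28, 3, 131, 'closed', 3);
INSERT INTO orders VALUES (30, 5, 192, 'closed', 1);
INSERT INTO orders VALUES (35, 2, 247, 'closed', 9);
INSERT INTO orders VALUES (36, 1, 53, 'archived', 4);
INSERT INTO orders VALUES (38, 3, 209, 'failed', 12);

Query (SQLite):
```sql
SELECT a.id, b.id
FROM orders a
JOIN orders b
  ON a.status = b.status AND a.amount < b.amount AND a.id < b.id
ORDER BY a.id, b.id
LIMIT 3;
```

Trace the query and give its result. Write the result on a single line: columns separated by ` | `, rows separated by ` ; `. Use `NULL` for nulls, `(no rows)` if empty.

2 | 11 ; 13 | 27 ; 13 | 38

Pairs (a,b) with same status, a.amount < b.amount, a.id < b.id.
status groups: archived:{2,11,36} closed:{26,28,30,35} failed:{13,21,27,38} returned:{14,24}
Ordered by (a.id, b.id); first 3.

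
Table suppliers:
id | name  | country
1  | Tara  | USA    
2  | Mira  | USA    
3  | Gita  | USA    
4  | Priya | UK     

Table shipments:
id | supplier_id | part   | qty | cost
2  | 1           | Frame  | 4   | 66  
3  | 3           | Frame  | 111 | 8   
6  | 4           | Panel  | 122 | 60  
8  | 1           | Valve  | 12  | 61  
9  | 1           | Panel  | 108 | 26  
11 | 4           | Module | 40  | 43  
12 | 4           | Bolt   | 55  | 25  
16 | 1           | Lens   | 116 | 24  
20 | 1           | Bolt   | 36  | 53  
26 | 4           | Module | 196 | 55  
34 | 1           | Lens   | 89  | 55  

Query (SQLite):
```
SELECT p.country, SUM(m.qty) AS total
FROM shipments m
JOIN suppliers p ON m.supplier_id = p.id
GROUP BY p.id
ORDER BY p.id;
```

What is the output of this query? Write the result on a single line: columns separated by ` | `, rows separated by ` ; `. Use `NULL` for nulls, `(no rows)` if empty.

USA | 365 ; USA | 111 ; UK | 413

Join each shipments row to its suppliers via supplier_id.
Group joined rows by suppliers.id; compute SUM(m.qty) per group.
  1: ids {2, 8, 9, 16, 20, 34} → SUM(m.qty)=365
  3: ids {3} → SUM(m.qty)=111
  4: ids {6, 11, 12, 26} → SUM(m.qty)=413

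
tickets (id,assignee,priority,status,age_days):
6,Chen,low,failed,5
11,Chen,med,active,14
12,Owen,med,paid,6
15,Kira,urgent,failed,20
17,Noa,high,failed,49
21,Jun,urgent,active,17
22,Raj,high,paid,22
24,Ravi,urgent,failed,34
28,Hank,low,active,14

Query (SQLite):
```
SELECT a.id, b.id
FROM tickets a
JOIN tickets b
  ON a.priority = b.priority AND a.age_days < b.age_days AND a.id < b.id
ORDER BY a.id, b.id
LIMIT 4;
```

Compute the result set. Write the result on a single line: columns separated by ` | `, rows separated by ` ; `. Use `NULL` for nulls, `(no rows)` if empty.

6 | 28 ; 15 | 24 ; 21 | 24

Pairs (a,b) with same priority, a.age_days < b.age_days, a.id < b.id.
priority groups: high:{17,22} low:{6,28} med:{11,12} urgent:{15,21,24}
Ordered by (a.id, b.id); first 4.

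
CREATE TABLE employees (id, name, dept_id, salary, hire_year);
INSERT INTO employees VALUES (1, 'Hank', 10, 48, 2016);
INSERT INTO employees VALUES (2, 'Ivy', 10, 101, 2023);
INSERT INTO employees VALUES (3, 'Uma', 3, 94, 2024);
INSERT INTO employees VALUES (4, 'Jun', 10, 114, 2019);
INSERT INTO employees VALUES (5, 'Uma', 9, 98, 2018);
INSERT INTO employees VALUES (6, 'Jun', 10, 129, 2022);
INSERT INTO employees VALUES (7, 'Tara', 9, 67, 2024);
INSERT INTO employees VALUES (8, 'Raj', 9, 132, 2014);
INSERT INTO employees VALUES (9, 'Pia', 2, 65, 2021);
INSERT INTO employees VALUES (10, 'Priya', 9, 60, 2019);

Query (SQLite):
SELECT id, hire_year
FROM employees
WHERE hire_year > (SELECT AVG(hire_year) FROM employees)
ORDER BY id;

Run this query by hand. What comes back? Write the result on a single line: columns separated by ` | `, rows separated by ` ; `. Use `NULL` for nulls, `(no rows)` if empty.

2 | 2023 ; 3 | 2024 ; 6 | 2022 ; 7 | 2024 ; 9 | 2021

Scalar subquery: AVG(hire_year) over all employees rows = 2020.0.
Keep rows where hire_year > that value.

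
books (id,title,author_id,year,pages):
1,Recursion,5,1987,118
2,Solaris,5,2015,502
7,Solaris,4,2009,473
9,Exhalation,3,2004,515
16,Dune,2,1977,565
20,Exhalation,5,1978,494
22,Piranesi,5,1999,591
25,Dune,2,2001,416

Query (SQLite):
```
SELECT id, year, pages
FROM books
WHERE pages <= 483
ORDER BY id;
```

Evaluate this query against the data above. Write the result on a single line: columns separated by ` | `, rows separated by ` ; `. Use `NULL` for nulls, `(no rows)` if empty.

pages <= 483: ids {1, 7, 25}

1 | 1987 | 118 ; 7 | 2009 | 473 ; 25 | 2001 | 416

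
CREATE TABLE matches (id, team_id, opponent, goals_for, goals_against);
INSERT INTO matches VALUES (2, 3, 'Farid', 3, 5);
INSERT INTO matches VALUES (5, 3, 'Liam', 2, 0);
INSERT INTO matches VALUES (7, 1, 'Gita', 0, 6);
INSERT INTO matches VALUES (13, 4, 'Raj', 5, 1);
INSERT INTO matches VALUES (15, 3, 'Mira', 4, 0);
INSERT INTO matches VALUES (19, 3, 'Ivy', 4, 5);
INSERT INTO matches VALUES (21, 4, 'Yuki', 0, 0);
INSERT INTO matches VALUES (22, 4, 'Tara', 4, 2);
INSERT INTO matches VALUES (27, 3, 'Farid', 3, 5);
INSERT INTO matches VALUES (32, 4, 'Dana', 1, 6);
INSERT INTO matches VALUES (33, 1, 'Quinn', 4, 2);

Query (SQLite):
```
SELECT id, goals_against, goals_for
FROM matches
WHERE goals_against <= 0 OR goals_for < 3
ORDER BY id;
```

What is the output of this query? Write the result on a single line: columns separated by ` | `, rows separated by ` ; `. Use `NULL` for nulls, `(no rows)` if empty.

goals_against <= 0: ids {5, 15, 21}
goals_for < 3: ids {5, 7, 21, 32}
Combine with OR.

5 | 0 | 2 ; 7 | 6 | 0 ; 15 | 0 | 4 ; 21 | 0 | 0 ; 32 | 6 | 1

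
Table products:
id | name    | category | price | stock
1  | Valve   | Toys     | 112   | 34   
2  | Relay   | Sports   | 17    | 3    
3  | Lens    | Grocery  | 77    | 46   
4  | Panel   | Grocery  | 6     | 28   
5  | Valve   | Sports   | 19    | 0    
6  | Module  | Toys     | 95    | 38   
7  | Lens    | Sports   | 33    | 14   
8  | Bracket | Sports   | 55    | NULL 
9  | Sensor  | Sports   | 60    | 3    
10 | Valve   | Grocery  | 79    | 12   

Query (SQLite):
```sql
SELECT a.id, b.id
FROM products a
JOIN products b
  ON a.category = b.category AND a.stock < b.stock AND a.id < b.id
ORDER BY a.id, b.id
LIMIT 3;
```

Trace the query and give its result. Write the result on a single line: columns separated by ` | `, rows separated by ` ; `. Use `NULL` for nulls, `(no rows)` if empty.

1 | 6 ; 2 | 7 ; 5 | 7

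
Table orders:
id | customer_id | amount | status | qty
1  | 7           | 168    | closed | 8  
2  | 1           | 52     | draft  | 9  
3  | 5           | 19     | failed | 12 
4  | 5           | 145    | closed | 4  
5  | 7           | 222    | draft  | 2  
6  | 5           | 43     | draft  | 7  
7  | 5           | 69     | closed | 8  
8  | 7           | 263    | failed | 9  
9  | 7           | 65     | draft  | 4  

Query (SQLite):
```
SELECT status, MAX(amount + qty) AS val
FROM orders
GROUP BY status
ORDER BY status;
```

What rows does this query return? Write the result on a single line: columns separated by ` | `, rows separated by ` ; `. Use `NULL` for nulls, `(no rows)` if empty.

closed | 176 ; draft | 224 ; failed | 272

For each row compute amount + qty.
Group by status; take MAX of the expression per group.
  closed: ids {1, 4, 7} → MAX(amount + qty)=176
  draft: ids {2, 5, 6, 9} → MAX(amount + qty)=224
  failed: ids {3, 8} → MAX(amount + qty)=272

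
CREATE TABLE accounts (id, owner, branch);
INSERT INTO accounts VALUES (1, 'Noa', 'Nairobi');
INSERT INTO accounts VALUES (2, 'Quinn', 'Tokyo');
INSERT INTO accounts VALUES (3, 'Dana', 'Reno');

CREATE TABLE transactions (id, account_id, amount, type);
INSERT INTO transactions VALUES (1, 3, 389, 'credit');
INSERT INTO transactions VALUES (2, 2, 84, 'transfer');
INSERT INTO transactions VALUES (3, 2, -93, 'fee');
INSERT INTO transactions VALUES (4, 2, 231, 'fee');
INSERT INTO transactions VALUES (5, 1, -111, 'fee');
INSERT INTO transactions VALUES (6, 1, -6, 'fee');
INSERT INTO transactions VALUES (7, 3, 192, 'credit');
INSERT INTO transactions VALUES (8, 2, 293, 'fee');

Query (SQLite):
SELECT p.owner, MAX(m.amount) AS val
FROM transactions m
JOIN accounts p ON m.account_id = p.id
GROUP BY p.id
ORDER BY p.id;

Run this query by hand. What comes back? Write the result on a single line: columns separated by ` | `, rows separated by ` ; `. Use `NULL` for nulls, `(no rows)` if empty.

Noa | -6 ; Quinn | 293 ; Dana | 389

Join each transactions row to its accounts via account_id.
Group joined rows by accounts.id; compute MAX(m.amount) per group.
  1: ids {5, 6} → MAX(m.amount)=-6
  2: ids {2, 3, 4, 8} → MAX(m.amount)=293
  3: ids {1, 7} → MAX(m.amount)=389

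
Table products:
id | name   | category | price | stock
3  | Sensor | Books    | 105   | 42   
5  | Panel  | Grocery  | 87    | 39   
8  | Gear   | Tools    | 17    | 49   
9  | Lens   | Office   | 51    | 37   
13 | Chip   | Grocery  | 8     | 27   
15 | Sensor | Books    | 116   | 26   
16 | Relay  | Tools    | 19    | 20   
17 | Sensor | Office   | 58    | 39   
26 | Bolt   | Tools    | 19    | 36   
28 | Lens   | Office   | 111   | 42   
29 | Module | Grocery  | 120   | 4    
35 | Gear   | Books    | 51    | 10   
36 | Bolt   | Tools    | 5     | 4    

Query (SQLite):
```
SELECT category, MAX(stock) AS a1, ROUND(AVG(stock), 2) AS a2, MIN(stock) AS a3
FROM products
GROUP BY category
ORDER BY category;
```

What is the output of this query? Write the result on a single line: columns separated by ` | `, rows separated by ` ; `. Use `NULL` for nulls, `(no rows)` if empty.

Group products by category.
Per group compute: MAX(stock), ROUND(AVG(stock), 2), MIN(stock).
  Books: ids {3, 15, 35} → MAX(stock)=42, ROUND(AVG(stock), 2)=26, MIN(stock)=10
  Grocery: ids {5, 13, 29} → MAX(stock)=39, ROUND(AVG(stock), 2)=23.33, MIN(stock)=4
  Office: ids {9, 17, 28} → MAX(stock)=42, ROUND(AVG(stock), 2)=39.33, MIN(stock)=37
  Tools: ids {8, 16, 26, 36} → MAX(stock)=49, ROUND(AVG(stock), 2)=27.25, MIN(stock)=4

Books | 42 | 26 | 10 ; Grocery | 39 | 23.33 | 4 ; Office | 42 | 39.33 | 37 ; Tools | 49 | 27.25 | 4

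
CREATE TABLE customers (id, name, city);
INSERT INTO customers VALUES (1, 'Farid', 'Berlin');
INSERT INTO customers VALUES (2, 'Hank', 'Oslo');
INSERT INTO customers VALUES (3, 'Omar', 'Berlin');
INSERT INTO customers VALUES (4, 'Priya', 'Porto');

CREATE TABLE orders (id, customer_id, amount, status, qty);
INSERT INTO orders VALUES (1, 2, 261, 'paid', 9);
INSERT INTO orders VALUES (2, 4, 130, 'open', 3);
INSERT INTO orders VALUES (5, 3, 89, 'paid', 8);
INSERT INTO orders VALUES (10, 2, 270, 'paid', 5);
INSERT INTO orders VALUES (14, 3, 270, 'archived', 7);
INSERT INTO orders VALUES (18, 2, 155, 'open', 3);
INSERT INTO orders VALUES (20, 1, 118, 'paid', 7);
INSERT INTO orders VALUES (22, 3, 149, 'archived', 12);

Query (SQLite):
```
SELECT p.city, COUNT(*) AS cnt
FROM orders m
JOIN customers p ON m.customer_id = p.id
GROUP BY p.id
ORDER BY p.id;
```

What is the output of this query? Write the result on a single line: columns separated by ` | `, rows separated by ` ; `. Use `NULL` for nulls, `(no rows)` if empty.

Berlin | 1 ; Oslo | 3 ; Berlin | 3 ; Porto | 1

Join each orders row to its customers via customer_id.
Group joined rows by customers.id; compute COUNT(*) per group.
  1: ids {20} → COUNT(*)=1
  2: ids {1, 10, 18} → COUNT(*)=3
  3: ids {5, 14, 22} → COUNT(*)=3
  4: ids {2} → COUNT(*)=1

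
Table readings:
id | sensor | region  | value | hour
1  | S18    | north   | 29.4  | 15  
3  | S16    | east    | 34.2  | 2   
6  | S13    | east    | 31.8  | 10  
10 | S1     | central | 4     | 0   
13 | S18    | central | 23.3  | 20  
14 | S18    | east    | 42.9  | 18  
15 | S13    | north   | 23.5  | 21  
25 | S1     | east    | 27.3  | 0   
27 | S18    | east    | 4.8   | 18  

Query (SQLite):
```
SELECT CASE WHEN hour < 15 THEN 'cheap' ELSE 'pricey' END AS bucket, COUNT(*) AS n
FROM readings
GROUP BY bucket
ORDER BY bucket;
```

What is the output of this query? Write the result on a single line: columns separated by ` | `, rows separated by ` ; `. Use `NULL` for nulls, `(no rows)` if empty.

Bucket rows by hour < 15 → 'cheap' else 'pricey'; count each bucket.

cheap | 4 ; pricey | 5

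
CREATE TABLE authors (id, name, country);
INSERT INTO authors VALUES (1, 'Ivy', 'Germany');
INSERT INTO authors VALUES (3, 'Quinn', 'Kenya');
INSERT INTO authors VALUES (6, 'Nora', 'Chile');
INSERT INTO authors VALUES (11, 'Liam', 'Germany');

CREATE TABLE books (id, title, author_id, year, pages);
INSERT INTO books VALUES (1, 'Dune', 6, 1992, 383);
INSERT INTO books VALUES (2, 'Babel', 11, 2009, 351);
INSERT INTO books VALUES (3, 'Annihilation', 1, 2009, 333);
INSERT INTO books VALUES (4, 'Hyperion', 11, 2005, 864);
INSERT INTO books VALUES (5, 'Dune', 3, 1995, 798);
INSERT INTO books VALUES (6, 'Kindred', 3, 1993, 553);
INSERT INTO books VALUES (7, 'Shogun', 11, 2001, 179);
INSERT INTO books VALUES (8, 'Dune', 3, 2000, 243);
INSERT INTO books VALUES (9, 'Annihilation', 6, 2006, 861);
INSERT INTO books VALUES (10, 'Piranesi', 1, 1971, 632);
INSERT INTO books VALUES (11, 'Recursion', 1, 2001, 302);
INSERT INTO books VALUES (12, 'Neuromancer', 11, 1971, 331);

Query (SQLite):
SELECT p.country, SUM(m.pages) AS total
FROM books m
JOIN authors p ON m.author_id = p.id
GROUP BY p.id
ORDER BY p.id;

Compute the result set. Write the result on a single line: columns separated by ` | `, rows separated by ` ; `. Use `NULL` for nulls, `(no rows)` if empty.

Germany | 1267 ; Kenya | 1594 ; Chile | 1244 ; Germany | 1725

Join each books row to its authors via author_id.
Group joined rows by authors.id; compute SUM(m.pages) per group.
  1: ids {3, 10, 11} → SUM(m.pages)=1267
  3: ids {5, 6, 8} → SUM(m.pages)=1594
  6: ids {1, 9} → SUM(m.pages)=1244
  11: ids {2, 4, 7, 12} → SUM(m.pages)=1725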